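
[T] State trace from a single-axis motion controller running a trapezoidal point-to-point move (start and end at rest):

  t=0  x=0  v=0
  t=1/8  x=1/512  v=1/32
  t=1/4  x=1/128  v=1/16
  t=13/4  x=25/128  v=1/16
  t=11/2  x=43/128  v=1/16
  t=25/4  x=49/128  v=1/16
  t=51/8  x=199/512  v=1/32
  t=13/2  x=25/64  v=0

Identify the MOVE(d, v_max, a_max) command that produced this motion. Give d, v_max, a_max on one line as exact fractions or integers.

d=25/64 v_max=1/16 a_max=1/4

final state: t=13/2, x=25/64, v=0 → d = 25/64
a_max = (1/32−0)/(1/8−0) = 1/4
max v = 1/16 over t∈[1/4,25/4] → v_max = 1/16
check: 1/16·(1/4+6) = 25/64 ✓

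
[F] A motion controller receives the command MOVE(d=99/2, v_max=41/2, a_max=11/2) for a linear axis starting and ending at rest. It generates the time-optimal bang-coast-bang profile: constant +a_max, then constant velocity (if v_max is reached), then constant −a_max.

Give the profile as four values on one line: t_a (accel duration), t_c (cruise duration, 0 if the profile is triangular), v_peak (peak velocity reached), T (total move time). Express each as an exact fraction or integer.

t_a=3 t_c=0 v_peak=33/2 T=6

vₘ²/aₘ = (41/2)²/(11/2) = 1681/22
99/2 < 1681/22 ⇒ no cruise
v_peak = √(99/2·11/2) = √(1089/4) = 33/2
t_a = (33/2)/(11/2) = 3; t_c = 0
T = 2·3 = 6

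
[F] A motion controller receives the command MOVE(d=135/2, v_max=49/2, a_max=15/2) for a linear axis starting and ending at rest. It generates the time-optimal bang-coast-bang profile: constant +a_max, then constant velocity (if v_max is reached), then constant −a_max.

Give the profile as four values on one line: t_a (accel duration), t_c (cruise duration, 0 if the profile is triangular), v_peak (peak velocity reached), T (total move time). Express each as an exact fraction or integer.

t_a=3 t_c=0 v_peak=45/2 T=6

vₘ²/aₘ = (49/2)²/(15/2) = 2401/30
135/2 < 2401/30 so t_c = 0
v_peak = √(135/2·15/2) = √(2025/4) = 45/2
t_a = (45/2)/(15/2) = 3; t_c = 0
T = 2·3 = 6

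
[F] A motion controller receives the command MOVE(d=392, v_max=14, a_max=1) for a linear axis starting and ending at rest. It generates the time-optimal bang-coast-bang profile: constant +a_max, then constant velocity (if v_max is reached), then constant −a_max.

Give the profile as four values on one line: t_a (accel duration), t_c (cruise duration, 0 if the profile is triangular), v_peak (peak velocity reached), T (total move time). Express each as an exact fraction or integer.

t_a=14 t_c=14 v_peak=14 T=42

(v_max)²/a_max = 14²/1 = 196
392 ≥ 196 ⇒ cruise phase
t_a = 14/1 = 14; v_peak = 14
d_cruise = 392 − 196 = 196; t_c = 196/14 = 14
T = 2·14 + 14 = 42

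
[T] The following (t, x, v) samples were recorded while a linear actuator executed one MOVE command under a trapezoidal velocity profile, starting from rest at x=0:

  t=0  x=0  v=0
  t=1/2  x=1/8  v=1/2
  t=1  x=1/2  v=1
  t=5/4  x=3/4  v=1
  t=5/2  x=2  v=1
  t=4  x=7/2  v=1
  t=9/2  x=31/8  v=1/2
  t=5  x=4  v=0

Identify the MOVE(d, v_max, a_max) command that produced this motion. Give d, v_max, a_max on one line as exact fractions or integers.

final state: t=5, x=4, v=0 → d = 4
a_max = (1/2−0)/(1/2−0) = 1
max v = 1 over t∈[1,4] → v_max = 1
check: 1·(1+3) = 4 ✓

d=4 v_max=1 a_max=1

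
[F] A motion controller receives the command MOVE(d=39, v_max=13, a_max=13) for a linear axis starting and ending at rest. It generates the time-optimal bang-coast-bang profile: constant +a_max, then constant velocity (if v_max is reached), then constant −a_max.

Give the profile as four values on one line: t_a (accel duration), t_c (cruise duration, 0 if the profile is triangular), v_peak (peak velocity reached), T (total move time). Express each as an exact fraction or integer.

t_a=1 t_c=2 v_peak=13 T=4

v_max²/a_max = 13²/13 = 13
39 ≥ 13 ⇒ cruise phase
t_a = 13/13 = 1; v_peak = 13
d_cruise = 39 − 13 = 26; t_c = 26/13 = 2
T = 2·1 + 2 = 4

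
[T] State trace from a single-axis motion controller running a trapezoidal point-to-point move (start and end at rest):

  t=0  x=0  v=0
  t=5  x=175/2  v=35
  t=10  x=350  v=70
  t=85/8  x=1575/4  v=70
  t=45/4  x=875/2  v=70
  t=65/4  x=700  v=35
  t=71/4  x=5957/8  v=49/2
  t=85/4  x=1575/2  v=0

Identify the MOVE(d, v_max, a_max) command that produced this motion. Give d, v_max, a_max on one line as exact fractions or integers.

final state: t=85/4, x=1575/2, v=0 → d = 1575/2
a_max = (35−0)/(5−0) = 7
max v = 70 over t∈[10,45/4] → v_max = 70
check: 70·(10+5/4) = 1575/2 ✓

d=1575/2 v_max=70 a_max=7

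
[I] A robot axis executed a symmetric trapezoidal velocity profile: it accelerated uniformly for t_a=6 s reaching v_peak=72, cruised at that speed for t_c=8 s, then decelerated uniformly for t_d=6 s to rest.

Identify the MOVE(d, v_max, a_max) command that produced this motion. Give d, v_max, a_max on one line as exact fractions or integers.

d=1008 v_max=72 a_max=12

a_max = 72/6 = 12
d_a = ½·72·6 = 216; d_c = 72·8 = 576
d = 2·216 + 576 = 1008
t_c = 8 > 0 ⇒ limit active, v_max = 72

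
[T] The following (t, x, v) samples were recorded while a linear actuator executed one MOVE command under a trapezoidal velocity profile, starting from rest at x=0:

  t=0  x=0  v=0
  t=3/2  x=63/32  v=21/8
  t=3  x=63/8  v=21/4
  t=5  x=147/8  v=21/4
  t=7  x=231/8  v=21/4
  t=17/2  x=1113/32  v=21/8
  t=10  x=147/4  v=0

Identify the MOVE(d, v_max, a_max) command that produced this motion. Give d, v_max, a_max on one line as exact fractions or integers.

final state: t=10, x=147/4, v=0 → d = 147/4
a_max = (21/8−0)/(3/2−0) = 7/4
max v = 21/4 over t∈[3,7] → v_max = 21/4
check: 21/4·(3+4) = 147/4 ✓

d=147/4 v_max=21/4 a_max=7/4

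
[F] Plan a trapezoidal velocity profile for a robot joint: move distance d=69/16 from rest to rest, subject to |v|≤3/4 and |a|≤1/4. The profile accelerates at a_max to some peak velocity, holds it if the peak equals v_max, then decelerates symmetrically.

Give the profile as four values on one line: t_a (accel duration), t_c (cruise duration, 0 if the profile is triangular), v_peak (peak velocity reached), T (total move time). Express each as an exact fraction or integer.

v_max²/a_max = (3/4)²/(1/4) = 9/4
69/16 ≥ 9/4 → trapezoidal
t_a = (3/4)/(1/4) = 3; v_peak = 3/4
d_cruise = 69/16 − 9/4 = 33/16; t_c = (33/16)/(3/4) = 11/4
T = 2·3 + 11/4 = 35/4

t_a=3 t_c=11/4 v_peak=3/4 T=35/4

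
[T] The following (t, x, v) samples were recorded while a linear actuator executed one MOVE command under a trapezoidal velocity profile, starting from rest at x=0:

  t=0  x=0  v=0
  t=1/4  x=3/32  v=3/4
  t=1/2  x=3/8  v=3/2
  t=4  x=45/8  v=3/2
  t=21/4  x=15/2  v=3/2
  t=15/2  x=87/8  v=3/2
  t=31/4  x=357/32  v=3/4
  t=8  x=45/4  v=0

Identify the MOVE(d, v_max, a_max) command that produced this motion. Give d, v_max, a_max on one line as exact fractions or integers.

final state: t=8, x=45/4, v=0 → d = 45/4
a_max = (3/4−0)/(1/4−0) = 3
max v = 3/2 over t∈[1/2,15/2] → v_max = 3/2
check: 3/2·(1/2+7) = 45/4 ✓

d=45/4 v_max=3/2 a_max=3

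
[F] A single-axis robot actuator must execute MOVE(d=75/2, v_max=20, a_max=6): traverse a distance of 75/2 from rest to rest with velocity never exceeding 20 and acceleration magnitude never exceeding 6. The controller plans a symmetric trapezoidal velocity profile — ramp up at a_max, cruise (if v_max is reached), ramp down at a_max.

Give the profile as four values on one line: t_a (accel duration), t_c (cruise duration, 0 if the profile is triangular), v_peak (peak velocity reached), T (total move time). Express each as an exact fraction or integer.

v_max²/a_max = 20²/6 = 200/3
75/2 < 200/3 so t_c = 0
v_peak = √(75/2·6) = √225 = 15
t_a = 15/6 = 5/2; t_c = 0
T = 2·5/2 = 5

t_a=5/2 t_c=0 v_peak=15 T=5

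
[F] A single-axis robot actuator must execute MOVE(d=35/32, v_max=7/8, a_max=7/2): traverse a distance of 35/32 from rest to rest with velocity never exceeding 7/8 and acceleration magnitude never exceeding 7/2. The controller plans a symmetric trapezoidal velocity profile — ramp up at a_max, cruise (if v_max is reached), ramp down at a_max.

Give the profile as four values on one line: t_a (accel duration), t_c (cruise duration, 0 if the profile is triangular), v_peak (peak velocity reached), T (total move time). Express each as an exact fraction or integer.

t_a=1/4 t_c=1 v_peak=7/8 T=3/2

vₘ²/aₘ = (7/8)²/(7/2) = 7/32
35/32 ≥ 7/32 so v_max reached
t_a = (7/8)/(7/2) = 1/4; v_peak = 7/8
d_cruise = 35/32 − 7/32 = 7/8; t_c = (7/8)/(7/8) = 1
T = 2·1/4 + 1 = 3/2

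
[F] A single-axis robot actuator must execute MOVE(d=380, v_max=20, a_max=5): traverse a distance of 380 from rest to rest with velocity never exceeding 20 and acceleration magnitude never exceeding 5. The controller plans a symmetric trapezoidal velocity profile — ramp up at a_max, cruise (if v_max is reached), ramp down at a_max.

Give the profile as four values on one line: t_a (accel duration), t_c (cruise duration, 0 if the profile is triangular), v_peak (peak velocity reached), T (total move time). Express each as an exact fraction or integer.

vₘ²/aₘ = 20²/5 = 80
380 ≥ 80 → trapezoidal
t_a = 20/5 = 4; v_peak = 20
d_cruise = 380 − 80 = 300; t_c = 300/20 = 15
T = 2·4 + 15 = 23

t_a=4 t_c=15 v_peak=20 T=23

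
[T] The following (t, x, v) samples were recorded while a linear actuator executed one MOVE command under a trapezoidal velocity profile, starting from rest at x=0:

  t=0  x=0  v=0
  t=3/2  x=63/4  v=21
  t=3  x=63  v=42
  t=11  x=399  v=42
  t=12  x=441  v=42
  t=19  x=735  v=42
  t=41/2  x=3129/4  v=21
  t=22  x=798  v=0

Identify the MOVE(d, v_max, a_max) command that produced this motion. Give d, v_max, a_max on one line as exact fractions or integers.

final state: t=22, x=798, v=0 → d = 798
a_max = (21−0)/(3/2−0) = 14
max v = 42 over t∈[3,19] → v_max = 42
check: 42·(3+16) = 798 ✓

d=798 v_max=42 a_max=14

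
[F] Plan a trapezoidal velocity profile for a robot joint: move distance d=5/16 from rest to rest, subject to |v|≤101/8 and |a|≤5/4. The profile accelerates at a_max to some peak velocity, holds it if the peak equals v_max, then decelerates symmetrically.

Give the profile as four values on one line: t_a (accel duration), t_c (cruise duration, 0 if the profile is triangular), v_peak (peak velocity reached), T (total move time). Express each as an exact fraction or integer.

v_max²/a_max = (101/8)²/(5/4) = 10201/80
5/16 < 10201/80 → triangular
v_peak = √(5/16·5/4) = √(25/64) = 5/8
t_a = (5/8)/(5/4) = 1/2; t_c = 0
T = 2·1/2 = 1

t_a=1/2 t_c=0 v_peak=5/8 T=1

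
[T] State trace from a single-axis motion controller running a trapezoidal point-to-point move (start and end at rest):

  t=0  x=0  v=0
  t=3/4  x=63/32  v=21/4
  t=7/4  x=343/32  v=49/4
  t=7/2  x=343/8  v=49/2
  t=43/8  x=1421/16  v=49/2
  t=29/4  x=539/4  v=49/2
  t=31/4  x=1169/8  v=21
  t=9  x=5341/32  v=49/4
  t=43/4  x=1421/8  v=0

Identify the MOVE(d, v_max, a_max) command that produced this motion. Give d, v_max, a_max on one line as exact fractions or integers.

final state: t=43/4, x=1421/8, v=0 → d = 1421/8
a_max = (21/4−0)/(3/4−0) = 7
max v = 49/2 over t∈[7/2,29/4] → v_max = 49/2
check: 49/2·(7/2+15/4) = 1421/8 ✓

d=1421/8 v_max=49/2 a_max=7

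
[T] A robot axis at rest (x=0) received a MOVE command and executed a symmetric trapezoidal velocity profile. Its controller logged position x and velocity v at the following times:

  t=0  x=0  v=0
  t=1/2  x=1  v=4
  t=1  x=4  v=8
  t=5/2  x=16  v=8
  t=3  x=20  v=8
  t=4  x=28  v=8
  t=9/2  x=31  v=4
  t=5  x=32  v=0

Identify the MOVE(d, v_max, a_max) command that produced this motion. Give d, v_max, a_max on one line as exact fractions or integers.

d=32 v_max=8 a_max=8

final state: t=5, x=32, v=0 → d = 32
a_max = (4−0)/(1/2−0) = 8
max v = 8 over t∈[1,4] → v_max = 8
check: 8·(1+3) = 32 ✓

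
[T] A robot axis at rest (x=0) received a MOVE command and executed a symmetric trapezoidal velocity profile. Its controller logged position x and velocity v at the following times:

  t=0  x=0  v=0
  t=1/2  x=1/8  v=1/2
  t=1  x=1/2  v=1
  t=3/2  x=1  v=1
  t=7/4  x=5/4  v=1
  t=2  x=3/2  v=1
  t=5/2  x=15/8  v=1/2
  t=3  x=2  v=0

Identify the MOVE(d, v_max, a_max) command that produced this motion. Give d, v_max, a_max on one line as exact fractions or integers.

d=2 v_max=1 a_max=1

final state: t=3, x=2, v=0 → d = 2
a_max = (1/2−0)/(1/2−0) = 1
max v = 1 over t∈[1,2] → v_max = 1
check: 1·(1+1) = 2 ✓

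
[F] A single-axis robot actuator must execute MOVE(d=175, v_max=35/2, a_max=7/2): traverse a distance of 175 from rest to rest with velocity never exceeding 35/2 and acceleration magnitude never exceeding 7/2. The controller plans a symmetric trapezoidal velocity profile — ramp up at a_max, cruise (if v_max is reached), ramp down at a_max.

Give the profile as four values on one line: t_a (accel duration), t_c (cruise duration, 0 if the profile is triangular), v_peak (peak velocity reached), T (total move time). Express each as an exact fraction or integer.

vₘ²/aₘ = (35/2)²/(7/2) = 175/2
175 ≥ 175/2 so v_max reached
t_a = (35/2)/(7/2) = 5; v_peak = 35/2
d_cruise = 175 − 175/2 = 175/2; t_c = (175/2)/(35/2) = 5
T = 2·5 + 5 = 15

t_a=5 t_c=5 v_peak=35/2 T=15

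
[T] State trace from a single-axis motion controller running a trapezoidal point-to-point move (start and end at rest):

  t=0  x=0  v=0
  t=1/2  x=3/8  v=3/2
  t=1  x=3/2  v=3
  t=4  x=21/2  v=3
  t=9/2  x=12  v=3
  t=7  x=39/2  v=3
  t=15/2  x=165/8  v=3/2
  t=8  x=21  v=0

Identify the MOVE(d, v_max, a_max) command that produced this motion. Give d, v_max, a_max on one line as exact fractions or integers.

final state: t=8, x=21, v=0 → d = 21
a_max = (3/2−0)/(1/2−0) = 3
max v = 3 over t∈[1,7] → v_max = 3
check: 3·(1+6) = 21 ✓

d=21 v_max=3 a_max=3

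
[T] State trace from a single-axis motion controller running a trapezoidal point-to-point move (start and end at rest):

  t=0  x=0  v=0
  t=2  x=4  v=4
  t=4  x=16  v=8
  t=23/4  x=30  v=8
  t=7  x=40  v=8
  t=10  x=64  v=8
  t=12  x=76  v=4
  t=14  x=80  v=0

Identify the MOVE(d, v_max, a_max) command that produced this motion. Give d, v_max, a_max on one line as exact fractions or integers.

final state: t=14, x=80, v=0 → d = 80
a_max = (4−0)/(2−0) = 2
max v = 8 over t∈[4,10] → v_max = 8
check: 8·(4+6) = 80 ✓

d=80 v_max=8 a_max=2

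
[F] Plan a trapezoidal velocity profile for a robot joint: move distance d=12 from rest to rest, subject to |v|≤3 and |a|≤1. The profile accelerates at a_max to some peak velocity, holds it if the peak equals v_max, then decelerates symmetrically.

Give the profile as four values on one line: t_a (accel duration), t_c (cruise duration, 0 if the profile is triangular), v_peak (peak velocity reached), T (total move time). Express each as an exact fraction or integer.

v_max²/a_max = 3²/1 = 9
12 ≥ 9 so v_max reached
t_a = 3/1 = 3; v_peak = 3
d_cruise = 12 − 9 = 3; t_c = 3/3 = 1
T = 2·3 + 1 = 7

t_a=3 t_c=1 v_peak=3 T=7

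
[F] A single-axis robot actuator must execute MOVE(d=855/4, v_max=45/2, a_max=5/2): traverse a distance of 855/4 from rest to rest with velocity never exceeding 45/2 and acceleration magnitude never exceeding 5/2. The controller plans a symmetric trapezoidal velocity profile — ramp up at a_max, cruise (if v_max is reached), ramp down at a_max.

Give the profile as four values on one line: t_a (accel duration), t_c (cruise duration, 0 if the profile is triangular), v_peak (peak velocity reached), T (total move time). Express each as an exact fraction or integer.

t_a=9 t_c=1/2 v_peak=45/2 T=37/2

vₘ²/aₘ = (45/2)²/(5/2) = 405/2
855/4 ≥ 405/2 so v_max reached
t_a = (45/2)/(5/2) = 9; v_peak = 45/2
d_cruise = 855/4 − 405/2 = 45/4; t_c = (45/4)/(45/2) = 1/2
T = 2·9 + 1/2 = 37/2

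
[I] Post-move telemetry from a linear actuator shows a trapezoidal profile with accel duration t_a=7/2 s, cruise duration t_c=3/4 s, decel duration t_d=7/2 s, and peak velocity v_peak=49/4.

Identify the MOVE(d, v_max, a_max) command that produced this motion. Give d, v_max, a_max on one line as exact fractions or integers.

d=833/16 v_max=49/4 a_max=7/2

a_max = (49/4)/(7/2) = 7/2
d_a = ½·49/4·7/2 = 343/16; d_c = 49/4·3/4 = 147/16
d = 2·343/16 + 147/16 = 833/16
t_c = 3/4 > 0 ⇒ limit active, v_max = 49/4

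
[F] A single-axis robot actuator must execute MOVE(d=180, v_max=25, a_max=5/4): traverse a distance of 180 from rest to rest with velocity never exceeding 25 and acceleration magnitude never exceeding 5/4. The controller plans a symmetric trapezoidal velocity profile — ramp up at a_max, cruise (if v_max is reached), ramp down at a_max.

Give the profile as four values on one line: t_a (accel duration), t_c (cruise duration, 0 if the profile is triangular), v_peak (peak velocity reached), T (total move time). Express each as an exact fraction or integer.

t_a=12 t_c=0 v_peak=15 T=24

(v_max)²/a_max = 25²/(5/4) = 500
180 < 500 so t_c = 0
v_peak = √(180·5/4) = √225 = 15
t_a = 15/(5/4) = 12; t_c = 0
T = 2·12 = 24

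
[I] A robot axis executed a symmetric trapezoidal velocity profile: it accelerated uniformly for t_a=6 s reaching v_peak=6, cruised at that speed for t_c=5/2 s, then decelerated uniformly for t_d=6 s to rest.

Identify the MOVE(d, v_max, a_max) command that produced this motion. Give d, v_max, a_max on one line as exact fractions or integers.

d=51 v_max=6 a_max=1

a_max = 6/6 = 1
d_a = ½·6·6 = 18; d_c = 6·5/2 = 15
d = 2·18 + 15 = 51
t_c = 5/2 > 0 so v_max = 6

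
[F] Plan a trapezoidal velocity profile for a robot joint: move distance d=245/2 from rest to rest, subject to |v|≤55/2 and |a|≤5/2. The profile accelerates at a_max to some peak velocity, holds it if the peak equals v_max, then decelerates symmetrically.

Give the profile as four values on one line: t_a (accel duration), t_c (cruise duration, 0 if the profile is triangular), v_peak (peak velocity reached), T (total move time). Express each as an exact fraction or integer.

v_max²/a_max = (55/2)²/(5/2) = 605/2
245/2 < 605/2 ⇒ no cruise
v_peak = √(245/2·5/2) = √(1225/4) = 35/2
t_a = (35/2)/(5/2) = 7; t_c = 0
T = 2·7 = 14

t_a=7 t_c=0 v_peak=35/2 T=14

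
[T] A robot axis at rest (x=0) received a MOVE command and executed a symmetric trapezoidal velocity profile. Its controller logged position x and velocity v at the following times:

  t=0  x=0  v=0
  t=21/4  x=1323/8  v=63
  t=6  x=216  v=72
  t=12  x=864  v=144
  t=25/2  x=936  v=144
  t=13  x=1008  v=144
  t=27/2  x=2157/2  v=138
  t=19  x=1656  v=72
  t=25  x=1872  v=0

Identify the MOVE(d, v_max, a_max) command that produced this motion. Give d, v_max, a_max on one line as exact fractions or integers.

d=1872 v_max=144 a_max=12

final state: t=25, x=1872, v=0 → d = 1872
a_max = (63−0)/(21/4−0) = 12
max v = 144 over t∈[12,13] → v_max = 144
check: 144·(12+1) = 1872 ✓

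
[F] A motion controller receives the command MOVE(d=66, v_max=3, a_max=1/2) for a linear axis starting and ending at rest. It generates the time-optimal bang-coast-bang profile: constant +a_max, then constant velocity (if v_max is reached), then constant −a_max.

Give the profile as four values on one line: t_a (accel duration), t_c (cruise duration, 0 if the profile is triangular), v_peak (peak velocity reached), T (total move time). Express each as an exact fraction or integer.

t_a=6 t_c=16 v_peak=3 T=28

(v_max)²/a_max = 3²/(1/2) = 18
66 ≥ 18 so v_max reached
t_a = 3/(1/2) = 6; v_peak = 3
d_cruise = 66 − 18 = 48; t_c = 48/3 = 16
T = 2·6 + 16 = 28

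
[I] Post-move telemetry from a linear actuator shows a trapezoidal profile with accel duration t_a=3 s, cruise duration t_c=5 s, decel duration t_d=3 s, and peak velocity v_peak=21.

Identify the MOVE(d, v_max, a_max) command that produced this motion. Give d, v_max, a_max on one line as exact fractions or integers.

d=168 v_max=21 a_max=7

a_max = 21/3 = 7
d_a = ½·21·3 = 63/2; d_c = 21·5 = 105
d = 2·63/2 + 105 = 168
t_c = 5 > 0 so v_max = 21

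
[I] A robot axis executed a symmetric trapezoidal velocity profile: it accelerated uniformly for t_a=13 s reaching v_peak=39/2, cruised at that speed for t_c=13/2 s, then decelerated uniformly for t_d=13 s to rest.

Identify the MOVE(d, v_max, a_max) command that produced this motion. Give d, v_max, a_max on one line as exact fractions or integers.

d=1521/4 v_max=39/2 a_max=3/2

a_max = (39/2)/13 = 3/2
d_a = ½·39/2·13 = 507/4; d_c = 39/2·13/2 = 507/4
d = 2·507/4 + 507/4 = 1521/4
t_c = 13/2 > 0 → v_max = v_peak = 39/2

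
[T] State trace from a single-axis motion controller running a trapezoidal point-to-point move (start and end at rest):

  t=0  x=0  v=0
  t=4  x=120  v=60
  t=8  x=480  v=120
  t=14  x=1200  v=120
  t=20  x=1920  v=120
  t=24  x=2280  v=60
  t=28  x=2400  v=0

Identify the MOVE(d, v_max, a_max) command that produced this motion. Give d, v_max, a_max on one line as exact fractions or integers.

final state: t=28, x=2400, v=0 → d = 2400
a_max = (60−0)/(4−0) = 15
max v = 120 over t∈[8,20] → v_max = 120
check: 120·(8+12) = 2400 ✓

d=2400 v_max=120 a_max=15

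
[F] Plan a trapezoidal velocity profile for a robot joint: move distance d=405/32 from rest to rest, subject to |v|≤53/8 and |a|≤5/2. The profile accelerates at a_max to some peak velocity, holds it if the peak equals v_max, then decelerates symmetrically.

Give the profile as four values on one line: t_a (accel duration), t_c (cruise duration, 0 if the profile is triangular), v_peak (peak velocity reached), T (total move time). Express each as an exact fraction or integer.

vₘ²/aₘ = (53/8)²/(5/2) = 2809/160
405/32 < 2809/160 → triangular
v_peak = √(405/32·5/2) = √(2025/64) = 45/8
t_a = (45/8)/(5/2) = 9/4; t_c = 0
T = 2·9/4 = 9/2

t_a=9/4 t_c=0 v_peak=45/8 T=9/2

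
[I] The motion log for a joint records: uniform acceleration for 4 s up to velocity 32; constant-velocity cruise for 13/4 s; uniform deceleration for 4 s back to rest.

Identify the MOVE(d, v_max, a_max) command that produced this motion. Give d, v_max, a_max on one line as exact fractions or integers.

d=232 v_max=32 a_max=8

a_max = 32/4 = 8
d_a = ½·32·4 = 64; d_c = 32·13/4 = 104
d = 2·64 + 104 = 232
t_c = 13/4 > 0 → v_max = v_peak = 32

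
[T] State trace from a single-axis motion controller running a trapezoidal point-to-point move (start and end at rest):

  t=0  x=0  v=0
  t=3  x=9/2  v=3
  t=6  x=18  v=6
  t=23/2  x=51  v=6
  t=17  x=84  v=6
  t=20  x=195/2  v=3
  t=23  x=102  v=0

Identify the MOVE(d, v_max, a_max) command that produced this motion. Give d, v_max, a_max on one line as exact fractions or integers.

d=102 v_max=6 a_max=1

final state: t=23, x=102, v=0 → d = 102
a_max = (3−0)/(3−0) = 1
max v = 6 over t∈[6,17] → v_max = 6
check: 6·(6+11) = 102 ✓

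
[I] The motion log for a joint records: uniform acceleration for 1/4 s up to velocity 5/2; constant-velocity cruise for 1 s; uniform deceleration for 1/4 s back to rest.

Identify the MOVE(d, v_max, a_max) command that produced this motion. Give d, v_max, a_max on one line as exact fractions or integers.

a_max = (5/2)/(1/4) = 10
d_a = ½·5/2·1/4 = 5/16; d_c = 5/2·1 = 5/2
d = 2·5/16 + 5/2 = 25/8
t_c = 1 > 0 → v_max = v_peak = 5/2

d=25/8 v_max=5/2 a_max=10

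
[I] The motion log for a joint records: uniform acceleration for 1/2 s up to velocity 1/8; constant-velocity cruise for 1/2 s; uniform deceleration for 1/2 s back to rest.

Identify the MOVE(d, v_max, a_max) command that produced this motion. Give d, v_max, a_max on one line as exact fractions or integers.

a_max = (1/8)/(1/2) = 1/4
d_a = ½·1/8·1/2 = 1/32; d_c = 1/8·1/2 = 1/16
d = 2·1/32 + 1/16 = 1/8
t_c = 1/2 > 0 → v_max = v_peak = 1/8

d=1/8 v_max=1/8 a_max=1/4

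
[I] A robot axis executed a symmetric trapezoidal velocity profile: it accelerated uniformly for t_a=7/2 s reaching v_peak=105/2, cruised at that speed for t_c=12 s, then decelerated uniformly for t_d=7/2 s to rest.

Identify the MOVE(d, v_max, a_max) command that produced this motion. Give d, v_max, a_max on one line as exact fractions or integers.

a_max = (105/2)/(7/2) = 15
d_a = ½·105/2·7/2 = 735/8; d_c = 105/2·12 = 630
d = 2·735/8 + 630 = 3255/4
t_c = 12 > 0 ⇒ limit active, v_max = 105/2

d=3255/4 v_max=105/2 a_max=15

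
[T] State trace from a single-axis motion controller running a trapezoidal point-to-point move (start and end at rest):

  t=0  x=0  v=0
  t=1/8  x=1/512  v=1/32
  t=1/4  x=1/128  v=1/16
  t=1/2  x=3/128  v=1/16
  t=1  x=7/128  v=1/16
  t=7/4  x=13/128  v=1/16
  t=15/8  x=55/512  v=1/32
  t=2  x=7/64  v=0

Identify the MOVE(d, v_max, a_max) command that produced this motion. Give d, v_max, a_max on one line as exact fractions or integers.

d=7/64 v_max=1/16 a_max=1/4

final state: t=2, x=7/64, v=0 → d = 7/64
a_max = (1/32−0)/(1/8−0) = 1/4
max v = 1/16 over t∈[1/4,7/4] → v_max = 1/16
check: 1/16·(1/4+3/2) = 7/64 ✓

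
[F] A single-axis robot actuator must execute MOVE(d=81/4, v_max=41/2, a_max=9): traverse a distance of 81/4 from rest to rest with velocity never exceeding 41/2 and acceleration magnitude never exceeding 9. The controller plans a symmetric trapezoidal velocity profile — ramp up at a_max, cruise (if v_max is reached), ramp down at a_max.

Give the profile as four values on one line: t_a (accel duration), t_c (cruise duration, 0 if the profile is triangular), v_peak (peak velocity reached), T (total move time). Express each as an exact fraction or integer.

t_a=3/2 t_c=0 v_peak=27/2 T=3

v_max²/a_max = (41/2)²/9 = 1681/36
81/4 < 1681/36 ⇒ no cruise
v_peak = √(81/4·9) = √(729/4) = 27/2
t_a = (27/2)/9 = 3/2; t_c = 0
T = 2·3/2 = 3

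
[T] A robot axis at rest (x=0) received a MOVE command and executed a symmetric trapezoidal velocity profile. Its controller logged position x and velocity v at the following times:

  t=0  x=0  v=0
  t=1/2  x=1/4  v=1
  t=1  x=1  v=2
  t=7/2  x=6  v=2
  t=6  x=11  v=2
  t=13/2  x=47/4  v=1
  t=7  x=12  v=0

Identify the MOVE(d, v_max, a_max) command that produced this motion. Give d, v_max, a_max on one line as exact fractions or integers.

d=12 v_max=2 a_max=2

final state: t=7, x=12, v=0 → d = 12
a_max = (1−0)/(1/2−0) = 2
max v = 2 over t∈[1,6] → v_max = 2
check: 2·(1+5) = 12 ✓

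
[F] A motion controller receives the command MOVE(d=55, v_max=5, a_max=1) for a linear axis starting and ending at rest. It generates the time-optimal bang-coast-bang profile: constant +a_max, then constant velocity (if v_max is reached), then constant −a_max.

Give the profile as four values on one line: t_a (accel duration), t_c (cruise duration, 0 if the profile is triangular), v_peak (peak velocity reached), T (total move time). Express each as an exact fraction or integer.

vₘ²/aₘ = 5²/1 = 25
55 ≥ 25 so v_max reached
t_a = 5/1 = 5; v_peak = 5
d_cruise = 55 − 25 = 30; t_c = 30/5 = 6
T = 2·5 + 6 = 16

t_a=5 t_c=6 v_peak=5 T=16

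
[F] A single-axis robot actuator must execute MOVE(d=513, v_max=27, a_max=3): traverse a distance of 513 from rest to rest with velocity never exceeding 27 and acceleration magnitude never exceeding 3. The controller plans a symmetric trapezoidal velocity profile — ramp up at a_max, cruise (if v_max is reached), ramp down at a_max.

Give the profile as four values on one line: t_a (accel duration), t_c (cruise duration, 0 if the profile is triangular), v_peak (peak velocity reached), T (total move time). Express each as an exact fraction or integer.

v_max²/a_max = 27²/3 = 243
513 ≥ 243 ⇒ cruise phase
t_a = 27/3 = 9; v_peak = 27
d_cruise = 513 − 243 = 270; t_c = 270/27 = 10
T = 2·9 + 10 = 28

t_a=9 t_c=10 v_peak=27 T=28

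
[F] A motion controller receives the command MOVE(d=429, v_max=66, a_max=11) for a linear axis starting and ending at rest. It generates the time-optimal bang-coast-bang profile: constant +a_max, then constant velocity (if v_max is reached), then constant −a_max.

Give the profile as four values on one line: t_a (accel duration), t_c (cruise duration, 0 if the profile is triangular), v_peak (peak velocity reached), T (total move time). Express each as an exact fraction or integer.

t_a=6 t_c=1/2 v_peak=66 T=25/2

vₘ²/aₘ = 66²/11 = 396
429 ≥ 396 → trapezoidal
t_a = 66/11 = 6; v_peak = 66
d_cruise = 429 − 396 = 33; t_c = 33/66 = 1/2
T = 2·6 + 1/2 = 25/2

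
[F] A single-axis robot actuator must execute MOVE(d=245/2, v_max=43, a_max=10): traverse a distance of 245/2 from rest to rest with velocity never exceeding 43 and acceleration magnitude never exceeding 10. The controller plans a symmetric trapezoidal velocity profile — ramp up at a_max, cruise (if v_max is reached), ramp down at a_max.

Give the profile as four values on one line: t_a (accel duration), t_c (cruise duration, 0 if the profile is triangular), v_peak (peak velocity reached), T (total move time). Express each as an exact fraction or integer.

t_a=7/2 t_c=0 v_peak=35 T=7

v_max²/a_max = 43²/10 = 1849/10
245/2 < 1849/10 → triangular
v_peak = √(245/2·10) = √1225 = 35
t_a = 35/10 = 7/2; t_c = 0
T = 2·7/2 = 7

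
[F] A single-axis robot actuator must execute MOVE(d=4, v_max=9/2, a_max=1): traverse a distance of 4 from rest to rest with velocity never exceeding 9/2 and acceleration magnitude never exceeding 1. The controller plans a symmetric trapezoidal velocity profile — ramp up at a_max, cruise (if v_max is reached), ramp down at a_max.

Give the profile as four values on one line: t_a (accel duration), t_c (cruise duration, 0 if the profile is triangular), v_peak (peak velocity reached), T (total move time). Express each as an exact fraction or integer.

t_a=2 t_c=0 v_peak=2 T=4

v_max²/a_max = (9/2)²/1 = 81/4
4 < 81/4 → triangular
v_peak = √(4·1) = √4 = 2
t_a = 2/1 = 2; t_c = 0
T = 2·2 = 4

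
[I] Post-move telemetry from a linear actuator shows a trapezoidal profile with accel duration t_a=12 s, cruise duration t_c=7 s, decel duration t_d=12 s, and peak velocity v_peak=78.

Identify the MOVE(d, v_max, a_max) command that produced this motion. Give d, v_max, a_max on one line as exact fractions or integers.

d=1482 v_max=78 a_max=13/2

a_max = 78/12 = 13/2
d_a = ½·78·12 = 468; d_c = 78·7 = 546
d = 2·468 + 546 = 1482
t_c = 7 > 0 so v_max = 78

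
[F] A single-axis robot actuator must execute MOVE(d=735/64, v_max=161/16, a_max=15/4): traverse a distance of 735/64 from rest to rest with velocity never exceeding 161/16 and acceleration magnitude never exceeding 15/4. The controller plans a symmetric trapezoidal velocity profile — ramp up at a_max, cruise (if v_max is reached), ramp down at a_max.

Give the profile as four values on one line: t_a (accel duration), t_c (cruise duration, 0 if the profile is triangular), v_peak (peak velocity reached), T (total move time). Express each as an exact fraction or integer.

(v_max)²/a_max = (161/16)²/(15/4) = 25921/960
735/64 < 25921/960 so t_c = 0
v_peak = √(735/64·15/4) = √(11025/256) = 105/16
t_a = (105/16)/(15/4) = 7/4; t_c = 0
T = 2·7/4 = 7/2

t_a=7/4 t_c=0 v_peak=105/16 T=7/2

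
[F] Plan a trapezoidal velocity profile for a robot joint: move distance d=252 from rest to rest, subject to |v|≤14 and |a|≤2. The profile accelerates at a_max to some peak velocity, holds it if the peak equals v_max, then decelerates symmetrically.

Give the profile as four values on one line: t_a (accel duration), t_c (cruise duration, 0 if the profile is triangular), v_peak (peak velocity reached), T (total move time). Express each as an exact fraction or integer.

(v_max)²/a_max = 14²/2 = 98
252 ≥ 98 so v_max reached
t_a = 14/2 = 7; v_peak = 14
d_cruise = 252 − 98 = 154; t_c = 154/14 = 11
T = 2·7 + 11 = 25

t_a=7 t_c=11 v_peak=14 T=25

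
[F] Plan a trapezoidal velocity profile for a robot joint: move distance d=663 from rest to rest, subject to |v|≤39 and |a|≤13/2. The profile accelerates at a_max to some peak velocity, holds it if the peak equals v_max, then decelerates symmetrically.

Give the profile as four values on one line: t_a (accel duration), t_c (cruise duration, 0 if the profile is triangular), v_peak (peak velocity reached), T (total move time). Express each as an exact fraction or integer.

(v_max)²/a_max = 39²/(13/2) = 234
663 ≥ 234 → trapezoidal
t_a = 39/(13/2) = 6; v_peak = 39
d_cruise = 663 − 234 = 429; t_c = 429/39 = 11
T = 2·6 + 11 = 23

t_a=6 t_c=11 v_peak=39 T=23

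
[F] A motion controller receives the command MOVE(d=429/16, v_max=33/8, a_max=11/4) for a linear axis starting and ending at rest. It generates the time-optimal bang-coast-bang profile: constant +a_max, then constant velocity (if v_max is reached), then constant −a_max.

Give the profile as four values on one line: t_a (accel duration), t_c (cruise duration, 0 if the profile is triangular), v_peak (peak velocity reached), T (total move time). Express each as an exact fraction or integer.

t_a=3/2 t_c=5 v_peak=33/8 T=8

vₘ²/aₘ = (33/8)²/(11/4) = 99/16
429/16 ≥ 99/16 ⇒ cruise phase
t_a = (33/8)/(11/4) = 3/2; v_peak = 33/8
d_cruise = 429/16 − 99/16 = 165/8; t_c = (165/8)/(33/8) = 5
T = 2·3/2 + 5 = 8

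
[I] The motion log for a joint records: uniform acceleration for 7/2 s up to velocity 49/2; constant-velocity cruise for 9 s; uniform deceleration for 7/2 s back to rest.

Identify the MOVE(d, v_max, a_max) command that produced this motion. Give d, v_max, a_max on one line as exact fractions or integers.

a_max = (49/2)/(7/2) = 7
d_a = ½·49/2·7/2 = 343/8; d_c = 49/2·9 = 441/2
d = 2·343/8 + 441/2 = 1225/4
t_c = 9 > 0 so v_max = 49/2

d=1225/4 v_max=49/2 a_max=7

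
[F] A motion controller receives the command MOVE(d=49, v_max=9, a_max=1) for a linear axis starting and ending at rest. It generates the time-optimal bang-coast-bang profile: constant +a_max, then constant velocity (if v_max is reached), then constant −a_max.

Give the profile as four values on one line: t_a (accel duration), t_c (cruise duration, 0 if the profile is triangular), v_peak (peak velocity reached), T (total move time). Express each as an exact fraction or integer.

t_a=7 t_c=0 v_peak=7 T=14

(v_max)²/a_max = 9²/1 = 81
49 < 81 ⇒ no cruise
v_peak = √(49·1) = √49 = 7
t_a = 7/1 = 7; t_c = 0
T = 2·7 = 14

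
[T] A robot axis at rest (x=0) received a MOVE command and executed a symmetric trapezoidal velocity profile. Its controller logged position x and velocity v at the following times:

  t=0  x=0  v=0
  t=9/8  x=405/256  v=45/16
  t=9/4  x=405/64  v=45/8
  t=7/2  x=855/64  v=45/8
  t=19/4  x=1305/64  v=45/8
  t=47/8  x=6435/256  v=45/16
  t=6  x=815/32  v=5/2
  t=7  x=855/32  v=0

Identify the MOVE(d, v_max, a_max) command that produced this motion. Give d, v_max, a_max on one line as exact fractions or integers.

final state: t=7, x=855/32, v=0 → d = 855/32
a_max = (45/16−0)/(9/8−0) = 5/2
max v = 45/8 over t∈[9/4,19/4] → v_max = 45/8
check: 45/8·(9/4+5/2) = 855/32 ✓

d=855/32 v_max=45/8 a_max=5/2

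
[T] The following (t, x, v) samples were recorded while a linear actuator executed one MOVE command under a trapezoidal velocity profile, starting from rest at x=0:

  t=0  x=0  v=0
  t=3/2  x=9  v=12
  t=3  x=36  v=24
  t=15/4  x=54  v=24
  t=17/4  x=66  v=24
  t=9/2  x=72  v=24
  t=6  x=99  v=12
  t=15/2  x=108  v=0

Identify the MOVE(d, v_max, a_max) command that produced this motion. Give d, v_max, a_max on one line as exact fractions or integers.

final state: t=15/2, x=108, v=0 → d = 108
a_max = (12−0)/(3/2−0) = 8
max v = 24 over t∈[3,9/2] → v_max = 24
check: 24·(3+3/2) = 108 ✓

d=108 v_max=24 a_max=8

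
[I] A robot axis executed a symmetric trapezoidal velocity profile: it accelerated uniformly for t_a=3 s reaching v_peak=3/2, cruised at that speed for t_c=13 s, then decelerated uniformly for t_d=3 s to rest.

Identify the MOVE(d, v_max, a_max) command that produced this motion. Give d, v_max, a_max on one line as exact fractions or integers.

a_max = (3/2)/3 = 1/2
d_a = ½·3/2·3 = 9/4; d_c = 3/2·13 = 39/2
d = 2·9/4 + 39/2 = 24
t_c = 13 > 0 → v_max = v_peak = 3/2

d=24 v_max=3/2 a_max=1/2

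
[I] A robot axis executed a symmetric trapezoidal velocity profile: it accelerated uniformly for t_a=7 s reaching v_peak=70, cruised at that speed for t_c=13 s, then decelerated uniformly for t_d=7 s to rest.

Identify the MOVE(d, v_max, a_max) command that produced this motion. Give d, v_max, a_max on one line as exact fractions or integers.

d=1400 v_max=70 a_max=10

a_max = 70/7 = 10
d_a = ½·70·7 = 245; d_c = 70·13 = 910
d = 2·245 + 910 = 1400
t_c = 13 > 0 so v_max = 70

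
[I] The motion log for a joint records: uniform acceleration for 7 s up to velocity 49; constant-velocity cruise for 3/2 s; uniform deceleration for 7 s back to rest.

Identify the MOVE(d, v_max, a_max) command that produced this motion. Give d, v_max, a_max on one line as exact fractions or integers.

a_max = 49/7 = 7
d_a = ½·49·7 = 343/2; d_c = 49·3/2 = 147/2
d = 2·343/2 + 147/2 = 833/2
t_c = 3/2 > 0 ⇒ limit active, v_max = 49

d=833/2 v_max=49 a_max=7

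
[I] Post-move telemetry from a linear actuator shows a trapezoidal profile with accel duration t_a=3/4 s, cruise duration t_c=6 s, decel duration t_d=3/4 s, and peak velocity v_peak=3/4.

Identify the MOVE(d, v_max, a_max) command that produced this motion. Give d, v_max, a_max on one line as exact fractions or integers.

d=81/16 v_max=3/4 a_max=1

a_max = (3/4)/(3/4) = 1
d_a = ½·3/4·3/4 = 9/32; d_c = 3/4·6 = 9/2
d = 2·9/32 + 9/2 = 81/16
t_c = 6 > 0 so v_max = 3/4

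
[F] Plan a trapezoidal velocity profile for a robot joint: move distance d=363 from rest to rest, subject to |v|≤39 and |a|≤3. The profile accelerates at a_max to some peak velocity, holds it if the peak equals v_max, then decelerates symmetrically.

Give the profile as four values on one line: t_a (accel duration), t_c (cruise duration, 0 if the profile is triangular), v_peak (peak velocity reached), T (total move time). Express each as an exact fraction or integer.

t_a=11 t_c=0 v_peak=33 T=22

(v_max)²/a_max = 39²/3 = 507
363 < 507 ⇒ no cruise
v_peak = √(363·3) = √1089 = 33
t_a = 33/3 = 11; t_c = 0
T = 2·11 = 22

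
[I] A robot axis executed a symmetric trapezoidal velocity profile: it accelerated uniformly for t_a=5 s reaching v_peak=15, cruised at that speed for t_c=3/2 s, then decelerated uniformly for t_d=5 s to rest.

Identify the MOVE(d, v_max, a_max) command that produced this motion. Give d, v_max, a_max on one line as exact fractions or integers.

a_max = 15/5 = 3
d_a = ½·15·5 = 75/2; d_c = 15·3/2 = 45/2
d = 2·75/2 + 45/2 = 195/2
t_c = 3/2 > 0 → v_max = v_peak = 15

d=195/2 v_max=15 a_max=3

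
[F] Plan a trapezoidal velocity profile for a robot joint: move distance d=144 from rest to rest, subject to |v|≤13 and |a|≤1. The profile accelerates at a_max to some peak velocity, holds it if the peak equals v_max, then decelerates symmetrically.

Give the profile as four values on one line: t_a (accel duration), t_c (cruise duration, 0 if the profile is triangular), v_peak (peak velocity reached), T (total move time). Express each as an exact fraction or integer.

vₘ²/aₘ = 13²/1 = 169
144 < 169 → triangular
v_peak = √(144·1) = √144 = 12
t_a = 12/1 = 12; t_c = 0
T = 2·12 = 24

t_a=12 t_c=0 v_peak=12 T=24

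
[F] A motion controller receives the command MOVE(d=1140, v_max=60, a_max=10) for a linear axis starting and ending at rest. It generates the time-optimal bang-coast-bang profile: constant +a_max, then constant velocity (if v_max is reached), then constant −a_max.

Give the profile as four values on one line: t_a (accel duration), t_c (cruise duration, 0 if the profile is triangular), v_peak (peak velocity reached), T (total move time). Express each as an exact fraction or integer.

vₘ²/aₘ = 60²/10 = 360
1140 ≥ 360 so v_max reached
t_a = 60/10 = 6; v_peak = 60
d_cruise = 1140 − 360 = 780; t_c = 780/60 = 13
T = 2·6 + 13 = 25

t_a=6 t_c=13 v_peak=60 T=25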